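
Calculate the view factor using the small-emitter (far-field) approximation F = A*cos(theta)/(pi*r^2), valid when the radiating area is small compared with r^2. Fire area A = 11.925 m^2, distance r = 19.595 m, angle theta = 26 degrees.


cos(26 deg) = 0.89879
pi*r^2 = 1206.3
F = 11.925 * 0.89879 / 1206.3 = 0.0088854

0.0088854


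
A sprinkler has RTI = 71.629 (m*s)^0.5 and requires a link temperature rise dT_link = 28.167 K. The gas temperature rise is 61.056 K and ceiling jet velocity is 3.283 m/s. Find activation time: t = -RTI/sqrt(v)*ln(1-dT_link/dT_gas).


dT_link/dT_gas = 0.46133
ln(1 - 0.46133) = -0.61865
t = -71.629 / sqrt(3.283) * -0.61865 = 24.457 s

24.457 s


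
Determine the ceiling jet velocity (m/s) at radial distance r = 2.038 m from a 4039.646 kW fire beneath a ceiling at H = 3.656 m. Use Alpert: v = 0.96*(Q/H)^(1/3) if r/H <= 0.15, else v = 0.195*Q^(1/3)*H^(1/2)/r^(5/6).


r/H = 2.038 / 3.656 = 0.55744
r/H > 0.15, so v = 0.195*Q^(1/3)*H^(1/2)/r^(5/6)
Q^(1/3) = 15.926
H^(1/2) = 1.9121
r^(5/6) = 1.8100
v = 0.195 * 15.926 * 1.9121 / 1.8100 = 3.2808 m/s

3.2808 m/s


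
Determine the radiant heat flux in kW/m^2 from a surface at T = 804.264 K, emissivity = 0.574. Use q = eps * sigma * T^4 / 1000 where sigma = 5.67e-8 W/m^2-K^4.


T^4 = 4.1840e+11
q = 0.574 * 5.67e-8 * 4.1840e+11 / 1000 = 13.617 kW/m^2

13.617 kW/m^2


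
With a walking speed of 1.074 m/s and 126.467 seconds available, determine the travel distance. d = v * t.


d = 1.074 * 126.467 = 135.83 m

135.83 m


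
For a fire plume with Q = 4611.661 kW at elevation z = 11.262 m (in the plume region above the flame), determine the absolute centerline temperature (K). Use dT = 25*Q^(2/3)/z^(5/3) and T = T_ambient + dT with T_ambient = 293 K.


Q^(2/3) = 277.06
z^(5/3) = 56.584
dT = 25 * 277.06 / 56.584 = 122.41 K
T = 293 + 122.41 = 415.41 K

415.41 K


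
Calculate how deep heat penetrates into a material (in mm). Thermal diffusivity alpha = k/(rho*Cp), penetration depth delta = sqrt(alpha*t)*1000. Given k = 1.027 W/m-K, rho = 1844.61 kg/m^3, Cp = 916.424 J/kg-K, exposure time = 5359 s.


alpha = 1.027 / (1844.61 * 916.424) = 6.0753e-07 m^2/s
alpha * t = 0.0032558
delta = sqrt(0.0032558) * 1000 = 57.059 mm

57.059 mm


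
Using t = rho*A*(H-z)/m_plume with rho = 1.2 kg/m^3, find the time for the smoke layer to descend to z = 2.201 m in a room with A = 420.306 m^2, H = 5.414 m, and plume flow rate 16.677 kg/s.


H - z = 3.213 m
t = 1.2 * 420.306 * 3.213 / 16.677 = 97.172 s

97.172 s


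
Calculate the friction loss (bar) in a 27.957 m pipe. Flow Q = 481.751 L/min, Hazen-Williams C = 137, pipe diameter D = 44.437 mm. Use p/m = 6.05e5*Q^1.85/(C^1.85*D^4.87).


Q^1.85 = 91880
C^1.85 = 8972.9
D^4.87 = 1.0581e+08
p/m = 0.058550 bar/m
p_total = 0.058550 * 27.957 = 1.6369 bar

1.6369 bar


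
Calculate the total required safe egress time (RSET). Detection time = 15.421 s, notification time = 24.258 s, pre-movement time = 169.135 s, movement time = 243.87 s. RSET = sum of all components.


Total = 15.421 + 24.258 + 169.135 + 243.87 = 452.684 s

452.684 s


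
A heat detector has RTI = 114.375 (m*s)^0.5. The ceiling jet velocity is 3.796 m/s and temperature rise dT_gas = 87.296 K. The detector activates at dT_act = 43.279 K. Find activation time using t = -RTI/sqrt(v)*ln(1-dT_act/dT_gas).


dT_act/dT_gas = 0.49577
ln(1 - 0.49577) = -0.68473
t = -114.375 / sqrt(3.796) * -0.68473 = 40.196 s

40.196 s


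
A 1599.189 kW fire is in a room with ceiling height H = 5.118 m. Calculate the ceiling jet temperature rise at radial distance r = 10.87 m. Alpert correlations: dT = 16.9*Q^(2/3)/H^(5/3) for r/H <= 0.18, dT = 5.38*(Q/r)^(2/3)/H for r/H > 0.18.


r/H = 10.87 / 5.118 = 2.1239
r/H > 0.18, so dT = 5.38*(Q/r)^(2/3)/H
Q/r = 147.12
(Q/r)^(2/3) = 27.868
dT = 5.38 * 27.868 / 5.118 = 29.295 K

29.295 K


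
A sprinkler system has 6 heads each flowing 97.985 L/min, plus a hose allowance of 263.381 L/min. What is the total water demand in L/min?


Sprinkler demand = 6 * 97.985 = 587.91 L/min
Total = 587.91 + 263.381 = 851.291 L/min

851.291 L/min


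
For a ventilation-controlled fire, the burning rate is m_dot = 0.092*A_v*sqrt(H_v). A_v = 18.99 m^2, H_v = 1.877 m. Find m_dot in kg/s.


sqrt(H_v) = 1.3700
m_dot = 0.092 * 18.99 * 1.3700 = 2.3936 kg/s

2.3936 kg/s


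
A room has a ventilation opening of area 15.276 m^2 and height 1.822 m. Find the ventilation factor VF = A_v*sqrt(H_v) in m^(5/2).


sqrt(H_v) = 1.3498
VF = 15.276 * 1.3498 = 20.620 m^(5/2)

20.620 m^(5/2)


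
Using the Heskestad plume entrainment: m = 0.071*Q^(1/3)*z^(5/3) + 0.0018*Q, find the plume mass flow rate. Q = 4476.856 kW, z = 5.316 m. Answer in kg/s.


Q^(1/3) = 16.481
z^(5/3) = 16.192
First term = 0.071 * 16.481 * 16.192 = 18.948
Second term = 0.0018 * 4476.856 = 8.0583
m = 27.006 kg/s

27.006 kg/s


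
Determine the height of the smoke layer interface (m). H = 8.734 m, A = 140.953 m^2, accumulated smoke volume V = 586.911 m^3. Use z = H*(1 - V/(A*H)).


V/(A*H) = 0.47674
1 - 0.47674 = 0.52326
z = 8.734 * 0.52326 = 4.5701 m

4.5701 m


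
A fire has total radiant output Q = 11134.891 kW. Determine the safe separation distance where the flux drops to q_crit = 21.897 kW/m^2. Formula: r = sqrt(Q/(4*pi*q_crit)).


4*pi*q_crit = 275.17
Q/(4*pi*q_crit) = 40.466
r = sqrt(40.466) = 6.3613 m

6.3613 m


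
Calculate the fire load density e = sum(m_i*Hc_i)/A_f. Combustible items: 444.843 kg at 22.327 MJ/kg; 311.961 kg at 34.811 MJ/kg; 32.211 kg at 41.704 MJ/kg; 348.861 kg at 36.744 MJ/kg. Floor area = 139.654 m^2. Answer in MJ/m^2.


Total energy = 444.843*22.327 + 311.961*34.811 + 32.211*41.704 + 348.861*36.744
= 9932.010 + 10859.67 + 1343.328 + 12818.55
= 34953.56 MJ
e = 34953.56 / 139.654 = 250.29 MJ/m^2

250.29 MJ/m^2


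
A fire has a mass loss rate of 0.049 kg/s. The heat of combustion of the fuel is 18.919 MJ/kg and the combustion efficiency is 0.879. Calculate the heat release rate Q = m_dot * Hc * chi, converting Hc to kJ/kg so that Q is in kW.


Hc = 18.919 MJ/kg = 18.919 * 1000 kJ/kg = 18919 kJ/kg
Q = 0.049 kg/s * 18919 kJ/kg * 0.879 = 814.86 kW

814.86 kW


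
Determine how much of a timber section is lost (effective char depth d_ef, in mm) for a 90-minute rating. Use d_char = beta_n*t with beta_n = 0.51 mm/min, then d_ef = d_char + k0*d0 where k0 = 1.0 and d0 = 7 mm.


d_char = 0.51 * 90 = 45.9 mm
d_ef = 45.9 + 1.0*7 = 52.9 mm

52.9 mm


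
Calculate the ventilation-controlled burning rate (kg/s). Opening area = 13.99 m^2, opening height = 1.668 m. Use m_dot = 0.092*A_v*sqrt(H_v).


sqrt(H_v) = 1.2915
m_dot = 0.092 * 13.99 * 1.2915 = 1.6623 kg/s

1.6623 kg/s


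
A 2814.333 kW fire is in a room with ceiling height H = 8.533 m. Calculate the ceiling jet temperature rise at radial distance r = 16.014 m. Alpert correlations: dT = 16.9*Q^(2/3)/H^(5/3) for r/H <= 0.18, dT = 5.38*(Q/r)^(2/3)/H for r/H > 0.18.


r/H = 16.014 / 8.533 = 1.8767
r/H > 0.18, so dT = 5.38*(Q/r)^(2/3)/H
Q/r = 175.74
(Q/r)^(2/3) = 31.375
dT = 5.38 * 31.375 / 8.533 = 19.782 K

19.782 K


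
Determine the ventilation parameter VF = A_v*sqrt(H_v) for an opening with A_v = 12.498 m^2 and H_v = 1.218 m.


sqrt(H_v) = 1.1036
VF = 12.498 * 1.1036 = 13.793 m^(5/2)

13.793 m^(5/2)


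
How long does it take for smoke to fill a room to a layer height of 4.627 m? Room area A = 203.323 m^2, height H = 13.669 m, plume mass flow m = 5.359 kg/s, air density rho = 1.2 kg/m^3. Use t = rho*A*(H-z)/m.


H - z = 9.042 m
t = 1.2 * 203.323 * 9.042 / 5.359 = 411.67 s

411.67 s


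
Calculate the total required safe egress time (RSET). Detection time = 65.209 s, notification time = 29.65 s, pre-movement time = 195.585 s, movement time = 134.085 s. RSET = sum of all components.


Total = 65.209 + 29.65 + 195.585 + 134.085 = 424.529 s

424.529 s


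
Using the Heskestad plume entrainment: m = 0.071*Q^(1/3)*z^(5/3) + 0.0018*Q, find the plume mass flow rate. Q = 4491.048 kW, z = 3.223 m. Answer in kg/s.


Q^(1/3) = 16.499
z^(5/3) = 7.0324
First term = 0.071 * 16.499 * 7.0324 = 8.2377
Second term = 0.0018 * 4491.048 = 8.0839
m = 16.322 kg/s

16.322 kg/s


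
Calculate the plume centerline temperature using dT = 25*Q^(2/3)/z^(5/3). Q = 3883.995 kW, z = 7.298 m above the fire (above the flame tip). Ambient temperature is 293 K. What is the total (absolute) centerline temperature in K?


Q^(2/3) = 247.09
z^(5/3) = 27.458
dT = 25 * 247.09 / 27.458 = 224.97 K
T = 293 + 224.97 = 517.97 K

517.97 K


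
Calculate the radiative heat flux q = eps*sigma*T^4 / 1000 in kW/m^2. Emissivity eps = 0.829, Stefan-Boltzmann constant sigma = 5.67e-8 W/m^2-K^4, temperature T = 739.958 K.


T^4 = 2.9980e+11
q = 0.829 * 5.67e-8 * 2.9980e+11 / 1000 = 14.092 kW/m^2

14.092 kW/m^2


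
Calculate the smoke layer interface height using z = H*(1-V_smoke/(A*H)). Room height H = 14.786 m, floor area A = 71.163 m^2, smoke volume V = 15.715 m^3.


V/(A*H) = 0.014935
1 - 0.014935 = 0.98506
z = 14.786 * 0.98506 = 14.565 m

14.565 m


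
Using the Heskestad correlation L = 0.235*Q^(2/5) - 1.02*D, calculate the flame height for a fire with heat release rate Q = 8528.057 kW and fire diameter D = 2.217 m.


Q^(2/5) = 37.354
0.235 * Q^(2/5) = 8.7782
1.02 * D = 2.2613
L = 6.5169 m

6.5169 m


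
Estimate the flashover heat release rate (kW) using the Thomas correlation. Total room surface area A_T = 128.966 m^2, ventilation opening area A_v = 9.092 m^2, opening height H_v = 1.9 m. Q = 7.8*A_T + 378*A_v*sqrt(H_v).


7.8*A_T = 1005.9
sqrt(H_v) = 1.3784
378*A_v*sqrt(H_v) = 4737.3
Q = 1005.9 + 4737.3 = 5743.2 kW

5743.2 kW


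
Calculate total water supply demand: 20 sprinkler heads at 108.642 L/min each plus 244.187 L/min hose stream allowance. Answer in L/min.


Sprinkler demand = 20 * 108.642 = 2172.84 L/min
Total = 2172.84 + 244.187 = 2417.027 L/min

2417.027 L/min


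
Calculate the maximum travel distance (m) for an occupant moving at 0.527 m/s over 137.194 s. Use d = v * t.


d = 0.527 * 137.194 = 72.301 m

72.301 m


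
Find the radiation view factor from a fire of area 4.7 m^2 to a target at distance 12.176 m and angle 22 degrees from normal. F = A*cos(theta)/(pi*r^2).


cos(22 deg) = 0.92718
pi*r^2 = 465.76
F = 4.7 * 0.92718 / 465.76 = 0.0093563

0.0093563


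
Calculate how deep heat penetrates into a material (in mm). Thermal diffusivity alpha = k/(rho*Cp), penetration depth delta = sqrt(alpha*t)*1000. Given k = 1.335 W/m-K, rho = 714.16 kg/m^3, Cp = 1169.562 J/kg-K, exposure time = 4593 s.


alpha = 1.335 / (714.16 * 1169.562) = 1.5983e-06 m^2/s
alpha * t = 0.0073411
delta = sqrt(0.0073411) * 1000 = 85.680 mm

85.680 mm


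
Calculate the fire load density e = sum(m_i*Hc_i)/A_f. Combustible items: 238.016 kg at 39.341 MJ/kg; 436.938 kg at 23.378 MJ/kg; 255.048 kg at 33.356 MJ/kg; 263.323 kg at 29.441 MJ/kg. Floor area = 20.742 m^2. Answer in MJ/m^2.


Total energy = 238.016*39.341 + 436.938*23.378 + 255.048*33.356 + 263.323*29.441
= 9363.787 + 10214.74 + 8507.381 + 7752.492
= 35838.40 MJ
e = 35838.40 / 20.742 = 1727.8 MJ/m^2

1727.8 MJ/m^2


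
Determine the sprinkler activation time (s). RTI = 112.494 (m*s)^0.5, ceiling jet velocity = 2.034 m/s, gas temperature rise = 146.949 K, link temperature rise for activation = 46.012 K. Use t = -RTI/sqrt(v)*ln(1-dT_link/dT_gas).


dT_link/dT_gas = 0.31312
ln(1 - 0.31312) = -0.37559
t = -112.494 / sqrt(2.034) * -0.37559 = 29.626 s

29.626 s


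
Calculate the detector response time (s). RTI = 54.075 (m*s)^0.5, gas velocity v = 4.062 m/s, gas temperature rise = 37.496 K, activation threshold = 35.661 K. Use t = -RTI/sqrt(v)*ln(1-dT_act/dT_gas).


dT_act/dT_gas = 0.95106
ln(1 - 0.95106) = -3.0172
t = -54.075 / sqrt(4.062) * -3.0172 = 80.952 s

80.952 s


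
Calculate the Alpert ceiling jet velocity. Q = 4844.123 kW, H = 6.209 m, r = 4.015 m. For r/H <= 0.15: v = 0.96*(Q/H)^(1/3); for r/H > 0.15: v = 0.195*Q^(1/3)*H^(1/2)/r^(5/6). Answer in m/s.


r/H = 4.015 / 6.209 = 0.64664
r/H > 0.15, so v = 0.195*Q^(1/3)*H^(1/2)/r^(5/6)
Q^(1/3) = 16.920
H^(1/2) = 2.4918
r^(5/6) = 3.1847
v = 0.195 * 16.920 * 2.4918 / 3.1847 = 2.5815 m/s

2.5815 m/s


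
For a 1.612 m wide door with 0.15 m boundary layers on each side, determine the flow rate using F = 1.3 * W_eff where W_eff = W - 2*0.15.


W_eff = 1.612 - 0.30 = 1.312 m
F = 1.3 * 1.312 = 1.7056 persons/s

1.7056 persons/s


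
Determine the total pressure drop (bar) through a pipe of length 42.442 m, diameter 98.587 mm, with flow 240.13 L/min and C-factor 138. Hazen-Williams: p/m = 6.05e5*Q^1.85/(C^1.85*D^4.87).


Q^1.85 = 25341
C^1.85 = 9094.4
D^4.87 = 5.1275e+09
p/m = 0.00032878 bar/m
p_total = 0.00032878 * 42.442 = 0.013954 bar

0.013954 bar


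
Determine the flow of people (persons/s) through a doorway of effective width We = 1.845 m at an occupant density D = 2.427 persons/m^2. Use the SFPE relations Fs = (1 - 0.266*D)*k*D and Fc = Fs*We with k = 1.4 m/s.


1 - 0.266*D = 1 - 0.266*2.427 = 0.35442
Fs = 0.35442 * 1.4 * 2.427 = 1.2042 persons/(s*m)
Fc = 1.2042 * 1.845 = 2.2218 persons/s

2.2218 persons/s


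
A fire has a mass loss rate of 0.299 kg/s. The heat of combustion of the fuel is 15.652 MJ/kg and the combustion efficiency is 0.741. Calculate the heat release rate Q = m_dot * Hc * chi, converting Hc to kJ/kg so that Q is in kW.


Hc = 15.652 MJ/kg = 15.652 * 1000 kJ/kg = 15652 kJ/kg
Q = 0.299 kg/s * 15652 kJ/kg * 0.741 = 3467.8 kW

3467.8 kW


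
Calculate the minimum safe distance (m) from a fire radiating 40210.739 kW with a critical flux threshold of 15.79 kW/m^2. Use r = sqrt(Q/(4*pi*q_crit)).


4*pi*q_crit = 198.42
Q/(4*pi*q_crit) = 202.65
r = sqrt(202.65) = 14.236 m

14.236 m


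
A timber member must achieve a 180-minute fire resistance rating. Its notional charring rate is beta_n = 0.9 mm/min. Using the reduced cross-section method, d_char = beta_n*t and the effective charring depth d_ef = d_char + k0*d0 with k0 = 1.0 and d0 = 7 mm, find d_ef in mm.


d_char = 0.9 * 180 = 162 mm
d_ef = 162 + 1.0*7 = 169 mm

169 mm


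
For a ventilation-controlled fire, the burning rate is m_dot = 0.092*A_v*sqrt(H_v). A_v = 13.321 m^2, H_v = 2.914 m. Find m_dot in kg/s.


sqrt(H_v) = 1.7070
m_dot = 0.092 * 13.321 * 1.7070 = 2.0920 kg/s

2.0920 kg/s


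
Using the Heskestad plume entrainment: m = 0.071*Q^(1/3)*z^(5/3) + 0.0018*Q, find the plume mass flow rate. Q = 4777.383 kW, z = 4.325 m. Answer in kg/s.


Q^(1/3) = 16.842
z^(5/3) = 11.481
First term = 0.071 * 16.842 * 11.481 = 13.729
Second term = 0.0018 * 4777.383 = 8.5993
m = 22.328 kg/s

22.328 kg/s


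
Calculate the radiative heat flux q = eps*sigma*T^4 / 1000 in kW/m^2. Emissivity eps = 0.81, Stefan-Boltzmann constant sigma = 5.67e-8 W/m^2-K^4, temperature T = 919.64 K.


T^4 = 7.1527e+11
q = 0.81 * 5.67e-8 * 7.1527e+11 / 1000 = 32.850 kW/m^2

32.850 kW/m^2


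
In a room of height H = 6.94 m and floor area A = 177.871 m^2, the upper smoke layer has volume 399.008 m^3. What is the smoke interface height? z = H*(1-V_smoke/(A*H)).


V/(A*H) = 0.32323
1 - 0.32323 = 0.67677
z = 6.94 * 0.67677 = 4.6968 m

4.6968 m


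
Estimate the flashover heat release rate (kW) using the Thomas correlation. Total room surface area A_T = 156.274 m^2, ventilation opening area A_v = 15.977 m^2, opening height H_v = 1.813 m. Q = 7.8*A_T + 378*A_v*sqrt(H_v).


7.8*A_T = 1218.9
sqrt(H_v) = 1.3465
378*A_v*sqrt(H_v) = 8131.8
Q = 1218.9 + 8131.8 = 9350.7 kW

9350.7 kW


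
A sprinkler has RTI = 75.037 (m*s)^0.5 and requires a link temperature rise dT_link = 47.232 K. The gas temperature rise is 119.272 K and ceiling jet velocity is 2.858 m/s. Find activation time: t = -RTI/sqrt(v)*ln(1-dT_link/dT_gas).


dT_link/dT_gas = 0.39600
ln(1 - 0.39600) = -0.50419
t = -75.037 / sqrt(2.858) * -0.50419 = 22.379 s

22.379 s


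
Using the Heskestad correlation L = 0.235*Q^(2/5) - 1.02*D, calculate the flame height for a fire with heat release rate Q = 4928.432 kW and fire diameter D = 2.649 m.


Q^(2/5) = 29.997
0.235 * Q^(2/5) = 7.0494
1.02 * D = 2.7020
L = 4.3474 m

4.3474 m


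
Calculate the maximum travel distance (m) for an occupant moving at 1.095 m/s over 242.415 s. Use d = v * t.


d = 1.095 * 242.415 = 265.44 m

265.44 m


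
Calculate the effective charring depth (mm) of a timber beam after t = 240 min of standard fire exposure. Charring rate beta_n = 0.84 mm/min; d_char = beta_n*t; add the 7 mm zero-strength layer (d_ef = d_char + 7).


d_char = 0.84 * 240 = 201.6 mm
d_ef = 201.6 + 1.0*7 = 208.6 mm

208.6 mm


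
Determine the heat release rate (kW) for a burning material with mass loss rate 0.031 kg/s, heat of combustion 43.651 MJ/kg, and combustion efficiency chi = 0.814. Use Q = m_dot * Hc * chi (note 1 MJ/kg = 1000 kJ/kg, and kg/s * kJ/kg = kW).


Hc = 43.651 MJ/kg = 43.651 * 1000 kJ/kg = 43651 kJ/kg
Q = 0.031 kg/s * 43651 kJ/kg * 0.814 = 1101.5 kW

1101.5 kW


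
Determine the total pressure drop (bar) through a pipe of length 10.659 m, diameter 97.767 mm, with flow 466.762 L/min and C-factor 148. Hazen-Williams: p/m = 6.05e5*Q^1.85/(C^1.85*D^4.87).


Q^1.85 = 86662
C^1.85 = 10351
D^4.87 = 4.9231e+09
p/m = 0.0010289 bar/m
p_total = 0.0010289 * 10.659 = 0.010967 bar

0.010967 bar


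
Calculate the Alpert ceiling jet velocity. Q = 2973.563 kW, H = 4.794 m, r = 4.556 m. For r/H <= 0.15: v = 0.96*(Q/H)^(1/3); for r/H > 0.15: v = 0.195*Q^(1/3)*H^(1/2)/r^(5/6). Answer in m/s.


r/H = 4.556 / 4.794 = 0.95035
r/H > 0.15, so v = 0.195*Q^(1/3)*H^(1/2)/r^(5/6)
Q^(1/3) = 14.380
H^(1/2) = 2.1895
r^(5/6) = 3.5385
v = 0.195 * 14.380 * 2.1895 / 3.5385 = 1.7351 m/s

1.7351 m/s


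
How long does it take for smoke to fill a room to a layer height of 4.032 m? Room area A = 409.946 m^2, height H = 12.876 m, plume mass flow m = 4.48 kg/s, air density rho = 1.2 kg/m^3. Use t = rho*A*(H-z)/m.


H - z = 8.844 m
t = 1.2 * 409.946 * 8.844 / 4.48 = 971.13 s

971.13 s


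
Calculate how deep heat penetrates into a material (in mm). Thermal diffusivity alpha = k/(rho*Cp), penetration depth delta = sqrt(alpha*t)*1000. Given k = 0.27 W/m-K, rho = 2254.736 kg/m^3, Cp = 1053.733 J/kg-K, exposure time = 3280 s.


alpha = 0.27 / (2254.736 * 1053.733) = 1.1364e-07 m^2/s
alpha * t = 0.00037274
delta = sqrt(0.00037274) * 1000 = 19.307 mm

19.307 mm


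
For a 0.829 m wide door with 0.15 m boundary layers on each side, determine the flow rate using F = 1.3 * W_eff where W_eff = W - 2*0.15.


W_eff = 0.829 - 0.30 = 0.529 m
F = 1.3 * 0.529 = 0.68770 persons/s

0.68770 persons/s


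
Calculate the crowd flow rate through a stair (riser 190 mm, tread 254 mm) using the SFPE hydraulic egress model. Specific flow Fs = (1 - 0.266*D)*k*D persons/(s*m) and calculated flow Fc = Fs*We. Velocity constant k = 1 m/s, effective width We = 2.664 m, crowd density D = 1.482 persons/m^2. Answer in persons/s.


1 - 0.266*D = 1 - 0.266*1.482 = 0.60579
Fs = 0.60579 * 1 * 1.482 = 0.89778 persons/(s*m)
Fc = 0.89778 * 2.664 = 2.3917 persons/s

2.3917 persons/s


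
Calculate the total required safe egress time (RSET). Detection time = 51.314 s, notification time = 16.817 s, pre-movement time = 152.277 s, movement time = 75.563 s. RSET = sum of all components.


Total = 51.314 + 16.817 + 152.277 + 75.563 = 295.971 s

295.971 s


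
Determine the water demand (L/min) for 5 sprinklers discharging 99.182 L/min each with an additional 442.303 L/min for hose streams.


Sprinkler demand = 5 * 99.182 = 495.91 L/min
Total = 495.91 + 442.303 = 938.213 L/min

938.213 L/min


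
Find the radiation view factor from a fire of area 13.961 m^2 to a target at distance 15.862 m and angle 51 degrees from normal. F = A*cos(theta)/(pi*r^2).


cos(51 deg) = 0.62932
pi*r^2 = 790.43
F = 13.961 * 0.62932 / 790.43 = 0.011115

0.011115


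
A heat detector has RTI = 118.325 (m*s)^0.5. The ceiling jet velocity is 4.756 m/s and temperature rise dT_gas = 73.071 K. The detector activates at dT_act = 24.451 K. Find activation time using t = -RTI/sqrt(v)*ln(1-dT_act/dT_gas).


dT_act/dT_gas = 0.33462
ln(1 - 0.33462) = -0.40740
t = -118.325 / sqrt(4.756) * -0.40740 = 22.104 s

22.104 s


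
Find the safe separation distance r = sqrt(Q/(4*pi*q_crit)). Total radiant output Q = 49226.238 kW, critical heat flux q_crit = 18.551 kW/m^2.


4*pi*q_crit = 233.12
Q/(4*pi*q_crit) = 211.16
r = sqrt(211.16) = 14.531 m

14.531 m


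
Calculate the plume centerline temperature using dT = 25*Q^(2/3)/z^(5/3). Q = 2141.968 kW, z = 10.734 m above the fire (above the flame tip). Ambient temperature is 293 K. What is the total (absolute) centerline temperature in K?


Q^(2/3) = 166.17
z^(5/3) = 52.232
dT = 25 * 166.17 / 52.232 = 79.533 K
T = 293 + 79.533 = 372.53 K

372.53 K


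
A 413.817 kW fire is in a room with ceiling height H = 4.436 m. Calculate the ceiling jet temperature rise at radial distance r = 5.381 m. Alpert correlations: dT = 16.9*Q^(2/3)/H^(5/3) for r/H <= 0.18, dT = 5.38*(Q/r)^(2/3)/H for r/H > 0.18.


r/H = 5.381 / 4.436 = 1.2130
r/H > 0.18, so dT = 5.38*(Q/r)^(2/3)/H
Q/r = 76.903
(Q/r)^(2/3) = 18.084
dT = 5.38 * 18.084 / 4.436 = 21.932 K

21.932 K


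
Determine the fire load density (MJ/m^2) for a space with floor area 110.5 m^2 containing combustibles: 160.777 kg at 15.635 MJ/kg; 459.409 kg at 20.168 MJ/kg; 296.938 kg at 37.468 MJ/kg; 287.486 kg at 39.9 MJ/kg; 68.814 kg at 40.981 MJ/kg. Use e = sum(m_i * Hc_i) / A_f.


Total energy = 160.777*15.635 + 459.409*20.168 + 296.938*37.468 + 287.486*39.9 + 68.814*40.981
= 2513.748 + 9265.361 + 11125.67 + 11470.69 + 2820.067
= 37195.54 MJ
e = 37195.54 / 110.5 = 336.61 MJ/m^2

336.61 MJ/m^2


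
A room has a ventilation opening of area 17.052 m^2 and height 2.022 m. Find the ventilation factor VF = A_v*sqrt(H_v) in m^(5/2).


sqrt(H_v) = 1.4220
VF = 17.052 * 1.4220 = 24.247 m^(5/2)

24.247 m^(5/2)


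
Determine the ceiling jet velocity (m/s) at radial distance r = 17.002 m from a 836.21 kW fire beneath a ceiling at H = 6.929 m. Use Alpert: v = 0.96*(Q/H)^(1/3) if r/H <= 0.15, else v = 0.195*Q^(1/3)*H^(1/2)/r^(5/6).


r/H = 17.002 / 6.929 = 2.4537
r/H > 0.15, so v = 0.195*Q^(1/3)*H^(1/2)/r^(5/6)
Q^(1/3) = 9.4212
H^(1/2) = 2.6323
r^(5/6) = 10.603
v = 0.195 * 9.4212 * 2.6323 / 10.603 = 0.45610 m/s

0.45610 m/s


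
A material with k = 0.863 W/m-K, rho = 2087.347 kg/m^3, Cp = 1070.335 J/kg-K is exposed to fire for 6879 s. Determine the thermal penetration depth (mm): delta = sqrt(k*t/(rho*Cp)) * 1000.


alpha = 0.863 / (2087.347 * 1070.335) = 3.8627e-07 m^2/s
alpha * t = 0.0026572
delta = sqrt(0.0026572) * 1000 = 51.548 mm

51.548 mm


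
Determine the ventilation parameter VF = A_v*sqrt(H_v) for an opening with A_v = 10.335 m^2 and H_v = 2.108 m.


sqrt(H_v) = 1.4519
VF = 10.335 * 1.4519 = 15.005 m^(5/2)

15.005 m^(5/2)


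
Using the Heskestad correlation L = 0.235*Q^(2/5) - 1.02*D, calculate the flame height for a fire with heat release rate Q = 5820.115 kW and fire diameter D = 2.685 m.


Q^(2/5) = 32.061
0.235 * Q^(2/5) = 7.5343
1.02 * D = 2.7387
L = 4.7956 m

4.7956 m


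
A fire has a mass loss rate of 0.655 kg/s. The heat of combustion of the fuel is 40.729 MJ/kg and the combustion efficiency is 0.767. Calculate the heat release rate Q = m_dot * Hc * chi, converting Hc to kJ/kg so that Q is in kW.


Hc = 40.729 MJ/kg = 40.729 * 1000 kJ/kg = 40729 kJ/kg
Q = 0.655 kg/s * 40729 kJ/kg * 0.767 = 20462 kW

20462 kW


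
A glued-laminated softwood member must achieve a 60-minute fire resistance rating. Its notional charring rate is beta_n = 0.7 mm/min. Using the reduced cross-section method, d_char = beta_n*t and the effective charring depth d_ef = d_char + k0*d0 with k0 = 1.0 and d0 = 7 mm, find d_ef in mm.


d_char = 0.7 * 60 = 42 mm
d_ef = 42 + 1.0*7 = 49 mm

49 mm


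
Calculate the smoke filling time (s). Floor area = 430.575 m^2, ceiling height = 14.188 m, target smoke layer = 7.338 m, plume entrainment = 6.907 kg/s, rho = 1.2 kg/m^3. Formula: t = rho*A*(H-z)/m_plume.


H - z = 6.85 m
t = 1.2 * 430.575 * 6.85 / 6.907 = 512.43 s

512.43 s


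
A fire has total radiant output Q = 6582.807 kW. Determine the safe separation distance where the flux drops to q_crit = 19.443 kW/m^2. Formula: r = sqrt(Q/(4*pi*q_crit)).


4*pi*q_crit = 244.33
Q/(4*pi*q_crit) = 26.943
r = sqrt(26.943) = 5.1906 m

5.1906 m


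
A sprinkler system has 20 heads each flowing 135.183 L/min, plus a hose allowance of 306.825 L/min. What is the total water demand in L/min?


Sprinkler demand = 20 * 135.183 = 2703.66 L/min
Total = 2703.66 + 306.825 = 3010.485 L/min

3010.485 L/min


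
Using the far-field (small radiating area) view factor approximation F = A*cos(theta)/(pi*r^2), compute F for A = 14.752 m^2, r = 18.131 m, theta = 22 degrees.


cos(22 deg) = 0.92718
pi*r^2 = 1032.7
F = 14.752 * 0.92718 / 1032.7 = 0.013244

0.013244


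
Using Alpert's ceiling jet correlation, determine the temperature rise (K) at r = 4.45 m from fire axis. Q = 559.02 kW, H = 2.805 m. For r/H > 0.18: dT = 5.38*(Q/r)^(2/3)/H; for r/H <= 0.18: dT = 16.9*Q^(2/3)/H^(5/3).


r/H = 4.45 / 2.805 = 1.5865
r/H > 0.18, so dT = 5.38*(Q/r)^(2/3)/H
Q/r = 125.62
(Q/r)^(2/3) = 25.083
dT = 5.38 * 25.083 / 2.805 = 48.109 K

48.109 K


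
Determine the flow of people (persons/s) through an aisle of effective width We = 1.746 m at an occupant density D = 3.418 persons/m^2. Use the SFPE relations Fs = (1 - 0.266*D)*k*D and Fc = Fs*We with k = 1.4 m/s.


1 - 0.266*D = 1 - 0.266*3.418 = 0.090812
Fs = 0.090812 * 1.4 * 3.418 = 0.43455 persons/(s*m)
Fc = 0.43455 * 1.746 = 0.75873 persons/s

0.75873 persons/s


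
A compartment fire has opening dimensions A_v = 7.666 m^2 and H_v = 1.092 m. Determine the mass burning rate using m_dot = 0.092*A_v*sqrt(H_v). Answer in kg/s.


sqrt(H_v) = 1.0450
m_dot = 0.092 * 7.666 * 1.0450 = 0.73700 kg/s

0.73700 kg/s


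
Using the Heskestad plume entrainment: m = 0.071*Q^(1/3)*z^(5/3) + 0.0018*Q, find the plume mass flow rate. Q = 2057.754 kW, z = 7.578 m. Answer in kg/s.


Q^(1/3) = 12.719
z^(5/3) = 29.236
First term = 0.071 * 12.719 * 29.236 = 26.403
Second term = 0.0018 * 2057.754 = 3.7040
m = 30.107 kg/s

30.107 kg/s


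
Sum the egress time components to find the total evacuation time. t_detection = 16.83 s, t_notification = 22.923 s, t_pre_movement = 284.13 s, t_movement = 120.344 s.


Total = 16.83 + 22.923 + 284.13 + 120.344 = 444.227 s

444.227 s


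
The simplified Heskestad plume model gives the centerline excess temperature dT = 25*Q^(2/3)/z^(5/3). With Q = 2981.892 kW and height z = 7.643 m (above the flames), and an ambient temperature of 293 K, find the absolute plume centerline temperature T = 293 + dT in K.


Q^(2/3) = 207.17
z^(5/3) = 29.656
dT = 25 * 207.17 / 29.656 = 174.65 K
T = 293 + 174.65 = 467.65 K

467.65 K


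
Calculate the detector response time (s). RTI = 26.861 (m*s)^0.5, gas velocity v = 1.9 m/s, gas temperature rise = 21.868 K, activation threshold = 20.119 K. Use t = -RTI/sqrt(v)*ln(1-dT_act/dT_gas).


dT_act/dT_gas = 0.92002
ln(1 - 0.92002) = -2.5260
t = -26.861 / sqrt(1.9) * -2.5260 = 49.224 s

49.224 s


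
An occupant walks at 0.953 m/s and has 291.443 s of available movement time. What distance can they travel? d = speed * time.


d = 0.953 * 291.443 = 277.75 m

277.75 m


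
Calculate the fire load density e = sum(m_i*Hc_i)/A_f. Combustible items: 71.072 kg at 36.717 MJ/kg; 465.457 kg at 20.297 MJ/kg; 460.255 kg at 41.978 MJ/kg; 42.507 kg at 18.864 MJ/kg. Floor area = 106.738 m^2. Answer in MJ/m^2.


Total energy = 71.072*36.717 + 465.457*20.297 + 460.255*41.978 + 42.507*18.864
= 2609.551 + 9447.381 + 19320.58 + 801.8520
= 32179.37 MJ
e = 32179.37 / 106.738 = 301.48 MJ/m^2

301.48 MJ/m^2


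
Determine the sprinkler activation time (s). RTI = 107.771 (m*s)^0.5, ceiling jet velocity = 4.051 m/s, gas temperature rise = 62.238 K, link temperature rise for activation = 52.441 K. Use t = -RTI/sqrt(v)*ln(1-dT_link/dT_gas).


dT_link/dT_gas = 0.84259
ln(1 - 0.84259) = -1.8489
t = -107.771 / sqrt(4.051) * -1.8489 = 98.999 s

98.999 s


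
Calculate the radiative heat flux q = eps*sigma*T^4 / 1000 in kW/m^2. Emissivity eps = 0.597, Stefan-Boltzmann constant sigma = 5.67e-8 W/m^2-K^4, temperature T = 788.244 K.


T^4 = 3.8605e+11
q = 0.597 * 5.67e-8 * 3.8605e+11 / 1000 = 13.068 kW/m^2

13.068 kW/m^2


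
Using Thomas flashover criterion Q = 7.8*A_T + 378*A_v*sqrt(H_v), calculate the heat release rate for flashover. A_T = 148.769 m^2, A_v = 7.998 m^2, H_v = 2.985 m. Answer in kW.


7.8*A_T = 1160.4
sqrt(H_v) = 1.7277
378*A_v*sqrt(H_v) = 5223.3
Q = 1160.4 + 5223.3 = 6383.7 kW

6383.7 kW


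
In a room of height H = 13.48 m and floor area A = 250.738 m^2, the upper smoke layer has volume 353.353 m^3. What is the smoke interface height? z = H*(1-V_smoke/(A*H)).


V/(A*H) = 0.10454
1 - 0.10454 = 0.89546
z = 13.48 * 0.89546 = 12.071 m

12.071 m


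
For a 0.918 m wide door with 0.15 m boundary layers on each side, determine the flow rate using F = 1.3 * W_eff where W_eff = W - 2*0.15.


W_eff = 0.918 - 0.30 = 0.618 m
F = 1.3 * 0.618 = 0.80340 persons/s

0.80340 persons/s


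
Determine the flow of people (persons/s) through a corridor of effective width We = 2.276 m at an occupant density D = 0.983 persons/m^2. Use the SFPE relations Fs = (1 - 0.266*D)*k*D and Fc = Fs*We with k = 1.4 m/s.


1 - 0.266*D = 1 - 0.266*0.983 = 0.73852
Fs = 0.73852 * 1.4 * 0.983 = 1.0164 persons/(s*m)
Fc = 1.0164 * 2.276 = 2.3132 persons/s

2.3132 persons/s


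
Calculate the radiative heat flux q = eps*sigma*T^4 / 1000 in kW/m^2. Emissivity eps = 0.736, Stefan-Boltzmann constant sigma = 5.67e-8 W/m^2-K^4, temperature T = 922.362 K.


T^4 = 7.2378e+11
q = 0.736 * 5.67e-8 * 7.2378e+11 / 1000 = 30.204 kW/m^2

30.204 kW/m^2


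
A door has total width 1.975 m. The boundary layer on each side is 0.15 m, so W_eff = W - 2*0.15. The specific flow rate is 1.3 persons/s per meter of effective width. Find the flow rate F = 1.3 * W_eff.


W_eff = 1.975 - 0.30 = 1.675 m
F = 1.3 * 1.675 = 2.1775 persons/s

2.1775 persons/s


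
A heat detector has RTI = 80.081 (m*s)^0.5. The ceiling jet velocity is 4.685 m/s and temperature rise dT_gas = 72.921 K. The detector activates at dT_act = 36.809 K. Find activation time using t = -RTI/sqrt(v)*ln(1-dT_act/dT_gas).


dT_act/dT_gas = 0.50478
ln(1 - 0.50478) = -0.70275
t = -80.081 / sqrt(4.685) * -0.70275 = 26.000 s

26.000 s


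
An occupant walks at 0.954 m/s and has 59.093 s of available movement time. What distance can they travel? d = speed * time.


d = 0.954 * 59.093 = 56.375 m

56.375 m


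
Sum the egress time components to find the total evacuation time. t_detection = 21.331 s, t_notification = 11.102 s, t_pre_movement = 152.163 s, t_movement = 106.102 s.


Total = 21.331 + 11.102 + 152.163 + 106.102 = 290.698 s

290.698 s


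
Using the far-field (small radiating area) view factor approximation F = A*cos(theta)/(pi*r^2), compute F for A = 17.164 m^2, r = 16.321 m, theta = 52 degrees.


cos(52 deg) = 0.61566
pi*r^2 = 836.84
F = 17.164 * 0.61566 / 836.84 = 0.012627

0.012627


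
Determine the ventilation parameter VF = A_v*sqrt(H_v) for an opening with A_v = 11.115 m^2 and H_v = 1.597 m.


sqrt(H_v) = 1.2637
VF = 11.115 * 1.2637 = 14.046 m^(5/2)

14.046 m^(5/2)


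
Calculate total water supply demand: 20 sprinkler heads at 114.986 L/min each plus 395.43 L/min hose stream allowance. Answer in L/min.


Sprinkler demand = 20 * 114.986 = 2299.72 L/min
Total = 2299.72 + 395.43 = 2695.15 L/min

2695.15 L/min


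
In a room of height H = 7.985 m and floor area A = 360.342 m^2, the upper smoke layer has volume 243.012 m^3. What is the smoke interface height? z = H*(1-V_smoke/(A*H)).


V/(A*H) = 0.084457
1 - 0.084457 = 0.91554
z = 7.985 * 0.91554 = 7.3106 m

7.3106 m


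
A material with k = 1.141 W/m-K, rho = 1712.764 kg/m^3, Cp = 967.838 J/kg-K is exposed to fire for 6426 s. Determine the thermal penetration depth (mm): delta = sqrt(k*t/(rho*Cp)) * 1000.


alpha = 1.141 / (1712.764 * 967.838) = 6.8831e-07 m^2/s
alpha * t = 0.0044231
delta = sqrt(0.0044231) * 1000 = 66.506 mm

66.506 mm


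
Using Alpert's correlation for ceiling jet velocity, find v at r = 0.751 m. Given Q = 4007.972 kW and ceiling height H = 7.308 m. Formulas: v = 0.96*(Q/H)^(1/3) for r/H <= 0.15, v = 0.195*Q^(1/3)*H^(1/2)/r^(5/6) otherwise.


r/H = 0.751 / 7.308 = 0.10276
r/H <= 0.15, so v = 0.96*(Q/H)^(1/3)
Q/H = 548.44
(Q/H)^(1/3) = 8.1854
v = 0.96 * 8.1854 = 7.8580 m/s

7.8580 m/s


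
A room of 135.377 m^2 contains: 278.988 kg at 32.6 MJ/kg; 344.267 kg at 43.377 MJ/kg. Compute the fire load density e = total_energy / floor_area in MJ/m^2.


Total energy = 278.988*32.6 + 344.267*43.377
= 9095.009 + 14933.27
= 24028.28 MJ
e = 24028.28 / 135.377 = 177.49 MJ/m^2

177.49 MJ/m^2


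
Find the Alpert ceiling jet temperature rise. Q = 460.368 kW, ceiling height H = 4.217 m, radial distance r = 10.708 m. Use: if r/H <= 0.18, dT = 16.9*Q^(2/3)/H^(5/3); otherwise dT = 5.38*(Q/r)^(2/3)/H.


r/H = 10.708 / 4.217 = 2.5392
r/H > 0.18, so dT = 5.38*(Q/r)^(2/3)/H
Q/r = 42.993
(Q/r)^(2/3) = 12.272
dT = 5.38 * 12.272 / 4.217 = 15.657 K

15.657 K


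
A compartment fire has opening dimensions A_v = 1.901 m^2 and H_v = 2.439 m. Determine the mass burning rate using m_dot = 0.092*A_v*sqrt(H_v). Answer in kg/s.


sqrt(H_v) = 1.5617
m_dot = 0.092 * 1.901 * 1.5617 = 0.27313 kg/s

0.27313 kg/s


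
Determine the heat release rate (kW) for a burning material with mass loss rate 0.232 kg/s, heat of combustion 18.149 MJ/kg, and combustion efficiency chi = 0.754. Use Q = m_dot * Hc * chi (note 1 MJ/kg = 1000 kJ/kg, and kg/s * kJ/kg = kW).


Hc = 18.149 MJ/kg = 18.149 * 1000 kJ/kg = 18149 kJ/kg
Q = 0.232 kg/s * 18149 kJ/kg * 0.754 = 3174.8 kW

3174.8 kW


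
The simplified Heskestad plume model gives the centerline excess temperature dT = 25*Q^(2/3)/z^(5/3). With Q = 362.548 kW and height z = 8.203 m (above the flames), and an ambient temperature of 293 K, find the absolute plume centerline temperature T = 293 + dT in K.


Q^(2/3) = 50.844
z^(5/3) = 33.365
dT = 25 * 50.844 / 33.365 = 38.097 K
T = 293 + 38.097 = 331.10 K

331.10 K


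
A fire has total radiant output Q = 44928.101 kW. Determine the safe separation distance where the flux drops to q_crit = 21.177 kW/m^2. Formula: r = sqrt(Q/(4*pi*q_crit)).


4*pi*q_crit = 266.12
Q/(4*pi*q_crit) = 168.83
r = sqrt(168.83) = 12.993 m

12.993 m


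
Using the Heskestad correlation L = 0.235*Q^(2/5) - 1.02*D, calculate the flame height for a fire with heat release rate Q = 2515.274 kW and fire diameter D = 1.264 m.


Q^(2/5) = 22.921
0.235 * Q^(2/5) = 5.3864
1.02 * D = 1.2893
L = 4.0972 m

4.0972 m


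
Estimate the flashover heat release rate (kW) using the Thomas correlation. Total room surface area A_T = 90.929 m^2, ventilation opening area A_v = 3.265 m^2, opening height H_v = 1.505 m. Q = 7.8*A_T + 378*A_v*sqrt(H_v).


7.8*A_T = 709.25
sqrt(H_v) = 1.2268
378*A_v*sqrt(H_v) = 1514.1
Q = 709.25 + 1514.1 = 2223.3 kW

2223.3 kW


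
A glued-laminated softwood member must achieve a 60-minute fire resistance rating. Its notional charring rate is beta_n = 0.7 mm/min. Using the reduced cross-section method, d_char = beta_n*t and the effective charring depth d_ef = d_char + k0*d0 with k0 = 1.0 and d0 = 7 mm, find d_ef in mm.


d_char = 0.7 * 60 = 42 mm
d_ef = 42 + 1.0*7 = 49 mm

49 mm


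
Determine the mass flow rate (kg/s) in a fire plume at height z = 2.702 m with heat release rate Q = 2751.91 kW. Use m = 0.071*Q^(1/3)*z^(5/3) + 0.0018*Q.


Q^(1/3) = 14.013
z^(5/3) = 5.2417
First term = 0.071 * 14.013 * 5.2417 = 5.2153
Second term = 0.0018 * 2751.91 = 4.9534
m = 10.169 kg/s

10.169 kg/s


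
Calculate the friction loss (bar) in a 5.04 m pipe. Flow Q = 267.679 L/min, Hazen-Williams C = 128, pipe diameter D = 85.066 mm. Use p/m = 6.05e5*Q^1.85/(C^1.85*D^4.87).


Q^1.85 = 30980
C^1.85 = 7913.0
D^4.87 = 2.4998e+09
p/m = 0.00094753 bar/m
p_total = 0.00094753 * 5.04 = 0.0047755 bar

0.0047755 bar


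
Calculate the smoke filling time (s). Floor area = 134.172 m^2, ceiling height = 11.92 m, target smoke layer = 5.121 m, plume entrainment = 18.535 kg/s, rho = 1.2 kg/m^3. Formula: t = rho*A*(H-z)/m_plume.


H - z = 6.799 m
t = 1.2 * 134.172 * 6.799 / 18.535 = 59.060 s

59.060 s


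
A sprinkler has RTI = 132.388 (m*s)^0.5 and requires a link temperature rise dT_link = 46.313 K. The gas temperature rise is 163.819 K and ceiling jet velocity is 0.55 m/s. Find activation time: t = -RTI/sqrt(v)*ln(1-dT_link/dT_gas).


dT_link/dT_gas = 0.28271
ln(1 - 0.28271) = -0.33227
t = -132.388 / sqrt(0.55) * -0.33227 = 59.315 s

59.315 s


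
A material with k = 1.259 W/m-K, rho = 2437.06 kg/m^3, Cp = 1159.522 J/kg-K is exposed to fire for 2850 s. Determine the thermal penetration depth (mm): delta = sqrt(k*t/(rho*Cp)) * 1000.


alpha = 1.259 / (2437.06 * 1159.522) = 4.4553e-07 m^2/s
alpha * t = 0.0012698
delta = sqrt(0.0012698) * 1000 = 35.634 mm

35.634 mm


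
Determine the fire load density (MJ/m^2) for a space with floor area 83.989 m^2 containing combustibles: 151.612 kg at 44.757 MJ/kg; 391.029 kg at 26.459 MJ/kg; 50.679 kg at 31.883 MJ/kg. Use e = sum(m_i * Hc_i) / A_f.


Total energy = 151.612*44.757 + 391.029*26.459 + 50.679*31.883
= 6785.698 + 10346.24 + 1615.799
= 18747.73 MJ
e = 18747.73 / 83.989 = 223.22 MJ/m^2

223.22 MJ/m^2


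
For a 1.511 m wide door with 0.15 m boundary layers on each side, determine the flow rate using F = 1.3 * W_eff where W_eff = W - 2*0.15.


W_eff = 1.511 - 0.30 = 1.211 m
F = 1.3 * 1.211 = 1.5743 persons/s

1.5743 persons/s


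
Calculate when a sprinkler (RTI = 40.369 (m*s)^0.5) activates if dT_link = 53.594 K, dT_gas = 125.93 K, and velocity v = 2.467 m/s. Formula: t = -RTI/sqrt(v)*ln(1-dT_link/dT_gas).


dT_link/dT_gas = 0.42559
ln(1 - 0.42559) = -0.55440
t = -40.369 / sqrt(2.467) * -0.55440 = 14.249 s

14.249 s


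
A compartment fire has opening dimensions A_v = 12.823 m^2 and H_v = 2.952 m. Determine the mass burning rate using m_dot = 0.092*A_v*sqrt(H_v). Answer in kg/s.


sqrt(H_v) = 1.7181
m_dot = 0.092 * 12.823 * 1.7181 = 2.0269 kg/s

2.0269 kg/s


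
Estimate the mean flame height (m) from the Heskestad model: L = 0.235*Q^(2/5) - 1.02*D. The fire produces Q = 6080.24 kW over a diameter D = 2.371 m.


Q^(2/5) = 32.626
0.235 * Q^(2/5) = 7.6672
1.02 * D = 2.4184
L = 5.2488 m

5.2488 m


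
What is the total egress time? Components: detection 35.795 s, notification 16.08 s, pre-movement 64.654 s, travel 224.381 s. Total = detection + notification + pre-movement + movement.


Total = 35.795 + 16.08 + 64.654 + 224.381 = 340.91 s

340.91 s


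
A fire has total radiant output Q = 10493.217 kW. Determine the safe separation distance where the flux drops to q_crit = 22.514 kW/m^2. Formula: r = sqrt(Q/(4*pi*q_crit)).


4*pi*q_crit = 282.92
Q/(4*pi*q_crit) = 37.089
r = sqrt(37.089) = 6.0901 m

6.0901 m


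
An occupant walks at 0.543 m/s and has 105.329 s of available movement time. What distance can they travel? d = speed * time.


d = 0.543 * 105.329 = 57.194 m

57.194 m


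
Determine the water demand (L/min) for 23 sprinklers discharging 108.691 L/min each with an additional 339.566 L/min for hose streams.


Sprinkler demand = 23 * 108.691 = 2499.893 L/min
Total = 2499.893 + 339.566 = 2839.459 L/min

2839.459 L/min


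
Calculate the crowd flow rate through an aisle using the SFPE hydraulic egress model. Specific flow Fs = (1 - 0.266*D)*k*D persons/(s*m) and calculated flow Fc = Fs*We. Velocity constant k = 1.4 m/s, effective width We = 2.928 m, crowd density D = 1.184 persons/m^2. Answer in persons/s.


1 - 0.266*D = 1 - 0.266*1.184 = 0.68506
Fs = 0.68506 * 1.4 * 1.184 = 1.1355 persons/(s*m)
Fc = 1.1355 * 2.928 = 3.3249 persons/s

3.3249 persons/s
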